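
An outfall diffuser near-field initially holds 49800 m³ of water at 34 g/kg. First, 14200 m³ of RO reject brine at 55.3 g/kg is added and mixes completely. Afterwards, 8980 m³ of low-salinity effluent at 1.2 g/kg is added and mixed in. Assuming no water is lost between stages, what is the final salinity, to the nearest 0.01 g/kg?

34.11 g/kg

Salt balance:
Initial salt = 49,800×34 = 1,693,200
After stage 1: salt = 1,693,200 + 14,200×55.3 = 2,478,460; volume = 64,000 m³; S = 38.726 g/kg
After stage 2: salt = 2,478,460 + 8,980×1.2 = 2,489,236; volume = 72,980 m³
S = 2,489,236 / 72,980 = 34.1085 g/kg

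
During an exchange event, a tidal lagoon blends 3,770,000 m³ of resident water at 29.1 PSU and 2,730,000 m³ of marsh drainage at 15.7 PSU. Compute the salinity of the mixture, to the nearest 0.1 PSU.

23.5 PSU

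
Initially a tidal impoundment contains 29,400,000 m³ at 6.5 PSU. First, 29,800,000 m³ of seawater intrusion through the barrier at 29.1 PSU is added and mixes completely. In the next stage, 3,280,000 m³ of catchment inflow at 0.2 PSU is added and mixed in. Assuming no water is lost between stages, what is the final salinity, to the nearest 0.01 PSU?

16.95 PSU

By conservation of dissolved salt,
Initial salt = 29,400,000×6.5 = 191,100,000
After stage 1: salt = 191,100,000 + 29,800,000×29.1 = 1,058,280,000; volume = 59,200,000 m³; S = 17.876 PSU
After stage 2: salt = 1,058,280,000 + 3,280,000×0.2 = 1,058,936,000; volume = 62,480,000 m³
S = 1,058,936,000 / 62,480,000 = 16.9484 PSU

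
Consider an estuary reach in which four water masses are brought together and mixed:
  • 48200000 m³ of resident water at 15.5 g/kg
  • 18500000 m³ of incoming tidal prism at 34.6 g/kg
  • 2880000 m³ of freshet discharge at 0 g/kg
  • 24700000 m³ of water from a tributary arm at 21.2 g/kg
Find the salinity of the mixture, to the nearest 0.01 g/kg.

20.27 g/kg

By conservation of dissolved salt,
salt = 48,200,000×15.5 + 18,500,000×34.6 + 2,880,000×0 + 24,700,000×21.2 = 747,100,000 + 640,100,000 + 0 + 523,640,000 = 1,910,840,000
volume = 48,200,000 + 18,500,000 + 2,880,000 + 24,700,000 = 94,280,000 m³
S = 1,910,840,000 / 94,280,000 = 20.2677 g/kg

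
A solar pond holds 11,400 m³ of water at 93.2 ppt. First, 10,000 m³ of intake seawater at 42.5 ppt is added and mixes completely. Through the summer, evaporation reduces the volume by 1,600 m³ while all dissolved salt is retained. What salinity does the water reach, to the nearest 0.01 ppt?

After mixing: salt = 11,400×93.2 + 10,000×42.5 = 1,487,480; volume = 21,400 m³
After evaporation: salt unchanged = 1,487,480; volume = 21,400 − 1,600 = 19,800 m³
S = 1,487,480 / 19,800 = 75.1253 ppt

75.13 ppt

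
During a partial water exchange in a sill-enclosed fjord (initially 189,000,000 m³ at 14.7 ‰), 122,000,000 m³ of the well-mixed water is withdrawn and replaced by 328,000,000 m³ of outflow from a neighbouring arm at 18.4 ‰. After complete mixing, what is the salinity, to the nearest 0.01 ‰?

17.77 ‰

Remaining after removal: 67,000,000 m³ at 14.7 ‰ (salt = 984,900,000)
After addition: salt = 984,900,000 + 328,000,000×18.4 = 7,020,100,000; volume = 395,000,000 m³
S = 7,020,100,000 / 395,000,000 = 17.7724 ‰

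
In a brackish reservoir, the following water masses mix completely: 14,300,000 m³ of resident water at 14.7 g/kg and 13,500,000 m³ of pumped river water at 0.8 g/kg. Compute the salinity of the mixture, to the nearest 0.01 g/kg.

Conserving salt mass:
salt = 14,300,000×14.7 + 13,500,000×0.8 = 210,210,000 + 10,800,000 = 221,010,000
volume = 14,300,000 + 13,500,000 = 27,800,000 m³
S = 221,010,000 / 27,800,000 = 7.95 g/kg

7.95 g/kg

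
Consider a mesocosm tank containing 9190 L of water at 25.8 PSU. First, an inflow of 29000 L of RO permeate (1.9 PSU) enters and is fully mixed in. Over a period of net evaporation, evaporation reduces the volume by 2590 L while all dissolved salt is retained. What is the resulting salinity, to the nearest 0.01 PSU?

8.21 PSU

After mixing: salt = 9,190×25.8 + 29,000×1.9 = 292,202; volume = 38,190 L
After evaporation: salt unchanged = 292,202; volume = 38,190 − 2,590 = 35,600 L
S = 292,202 / 35,600 = 8.2079 PSU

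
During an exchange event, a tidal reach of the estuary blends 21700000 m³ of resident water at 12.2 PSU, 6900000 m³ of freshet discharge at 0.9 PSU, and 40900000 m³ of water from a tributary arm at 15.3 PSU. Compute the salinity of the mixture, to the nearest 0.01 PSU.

By conservation of dissolved salt,
salt = 21,700,000×12.2 + 6,900,000×0.9 + 40,900,000×15.3 = 264,740,000 + 6,210,000 + 625,770,000 = 896,720,000
volume = 21,700,000 + 6,900,000 + 40,900,000 = 69,500,000 m³
S = 896,720,000 / 69,500,000 = 12.9024 PSU

12.90 PSU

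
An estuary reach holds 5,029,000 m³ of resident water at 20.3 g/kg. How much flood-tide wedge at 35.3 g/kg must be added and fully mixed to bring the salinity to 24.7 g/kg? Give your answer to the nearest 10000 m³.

2090000 m³

Salt balance: 5,029,000×20.3 + V×35.3 = (5,029,000+V)×24.7
102,088,700 + 35.3V = 124,216,300 + 24.7V
22,127,600 = 10.6V
V = 2,087,509.43 m³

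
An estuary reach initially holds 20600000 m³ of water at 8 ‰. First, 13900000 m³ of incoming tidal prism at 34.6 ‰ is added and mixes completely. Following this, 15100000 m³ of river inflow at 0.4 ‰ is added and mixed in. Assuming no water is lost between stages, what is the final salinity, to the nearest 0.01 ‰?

13.14 ‰

Mass of salt is conserved:
Initial salt = 20,600,000×8 = 164,800,000
After stage 1: salt = 164,800,000 + 13,900,000×34.6 = 645,740,000; volume = 34,500,000 m³; S = 18.717 ‰
After stage 2: salt = 645,740,000 + 15,100,000×0.4 = 651,780,000; volume = 49,600,000 m³
S = 651,780,000 / 49,600,000 = 13.1407 ‰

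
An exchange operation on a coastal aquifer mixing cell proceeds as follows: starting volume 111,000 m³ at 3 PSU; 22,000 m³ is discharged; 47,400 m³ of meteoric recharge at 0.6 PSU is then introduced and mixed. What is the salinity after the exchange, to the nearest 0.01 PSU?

2.17 PSU

Remaining after removal: 89,000 m³ at 3 PSU (salt = 267,000)
After addition: salt = 267,000 + 47,400×0.6 = 295,440; volume = 136,400 m³
S = 295,440 / 136,400 = 2.166 PSU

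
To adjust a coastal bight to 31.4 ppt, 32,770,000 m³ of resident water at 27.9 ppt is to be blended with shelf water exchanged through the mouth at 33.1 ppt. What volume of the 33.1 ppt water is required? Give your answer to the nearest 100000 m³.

Salt balance: 32,770,000×27.9 + V×33.1 = (32,770,000+V)×31.4
914,283,000 + 33.1V = 1,028,978,000 + 31.4V
114,695,000 = 1.7V
V = 67,467,647.06 m³

67500000 m³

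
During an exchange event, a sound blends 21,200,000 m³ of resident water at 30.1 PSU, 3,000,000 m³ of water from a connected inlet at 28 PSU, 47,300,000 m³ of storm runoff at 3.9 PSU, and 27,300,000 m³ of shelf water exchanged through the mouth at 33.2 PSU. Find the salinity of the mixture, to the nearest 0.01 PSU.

18.35 PSU

Weighted by volume,
salt = 21,200,000×30.1 + 3,000,000×28 + 47,300,000×3.9 + 27,300,000×33.2 = 638,120,000 + 84,000,000 + 184,470,000 + 906,360,000 = 1,812,950,000
volume = 21,200,000 + 3,000,000 + 47,300,000 + 27,300,000 = 98,800,000 m³
S = 1,812,950,000 / 98,800,000 = 18.3497 PSU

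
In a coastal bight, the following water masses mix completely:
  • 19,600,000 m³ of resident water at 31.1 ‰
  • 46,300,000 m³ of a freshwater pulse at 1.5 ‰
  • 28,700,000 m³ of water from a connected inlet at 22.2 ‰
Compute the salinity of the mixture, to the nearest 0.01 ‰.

Total salt / total volume:
salt = 19,600,000×31.1 + 46,300,000×1.5 + 28,700,000×22.2 = 609,560,000 + 69,450,000 + 637,140,000 = 1,316,150,000
volume = 19,600,000 + 46,300,000 + 28,700,000 = 94,600,000 m³
S = 1,316,150,000 / 94,600,000 = 13.9128 ‰

13.91 ‰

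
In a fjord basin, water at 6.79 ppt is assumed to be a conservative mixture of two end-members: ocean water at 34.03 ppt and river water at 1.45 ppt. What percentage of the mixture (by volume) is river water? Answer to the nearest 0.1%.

83.6%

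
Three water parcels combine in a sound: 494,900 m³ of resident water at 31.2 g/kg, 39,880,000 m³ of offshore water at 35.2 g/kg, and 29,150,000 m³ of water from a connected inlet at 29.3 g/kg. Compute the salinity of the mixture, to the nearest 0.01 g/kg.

32.70 g/kg

Salt balance:
salt = 494,900×31.2 + 39,880,000×35.2 + 29,150,000×29.3 = 15,440,880 + 1,403,776,000 + 854,095,000 = 2,273,311,880
volume = 494,900 + 39,880,000 + 29,150,000 = 69,524,900 m³
S = 2,273,311,880 / 69,524,900 = 32.6978 g/kg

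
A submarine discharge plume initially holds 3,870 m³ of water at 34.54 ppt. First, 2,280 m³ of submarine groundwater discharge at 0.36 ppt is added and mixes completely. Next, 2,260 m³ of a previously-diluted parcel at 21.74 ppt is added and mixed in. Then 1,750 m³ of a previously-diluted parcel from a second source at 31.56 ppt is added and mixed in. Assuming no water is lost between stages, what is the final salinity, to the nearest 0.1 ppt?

Conserving salt mass:
Initial salt = 3,870×34.54 = 133,669.8
After stage 1: salt = 133,669.8 + 2,280×0.36 = 134,490.6; volume = 6,150 m³; S = 21.868 ppt
After stage 2: salt = 134,490.6 + 2,260×21.74 = 183,623; volume = 8,410 m³; S = 21.834 ppt
After stage 3: salt = 183,623 + 1,750×31.56 = 238,853; volume = 10,160 m³
S = 238,853 / 10,160 = 23.5092 ppt

23.5 ppt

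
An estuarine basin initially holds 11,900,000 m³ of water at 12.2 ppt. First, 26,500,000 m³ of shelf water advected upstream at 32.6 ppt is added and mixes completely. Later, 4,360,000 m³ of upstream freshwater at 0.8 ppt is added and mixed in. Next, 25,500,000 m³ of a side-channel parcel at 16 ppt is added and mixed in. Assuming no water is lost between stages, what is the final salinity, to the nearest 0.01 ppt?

Salt balance:
Initial salt = 11,900,000×12.2 = 145,180,000
After stage 1: salt = 145,180,000 + 26,500,000×32.6 = 1,009,080,000; volume = 38,400,000 m³; S = 26.278 ppt
After stage 2: salt = 1,009,080,000 + 4,360,000×0.8 = 1,012,568,000; volume = 42,760,000 m³; S = 23.68 ppt
After stage 3: salt = 1,012,568,000 + 25,500,000×16 = 1,420,568,000; volume = 68,260,000 m³
S = 1,420,568,000 / 68,260,000 = 20.8111 ppt

20.81 ppt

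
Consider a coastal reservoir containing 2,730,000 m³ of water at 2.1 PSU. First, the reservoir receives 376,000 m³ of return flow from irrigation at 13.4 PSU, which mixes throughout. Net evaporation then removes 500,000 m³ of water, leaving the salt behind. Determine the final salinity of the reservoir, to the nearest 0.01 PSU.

After mixing: salt = 2,730,000×2.1 + 376,000×13.4 = 10,771,400; volume = 3,106,000 m³
After evaporation: salt unchanged = 10,771,400; volume = 3,106,000 − 500,000 = 2,606,000 m³
S = 10,771,400 / 2,606,000 = 4.1333 PSU

4.13 PSU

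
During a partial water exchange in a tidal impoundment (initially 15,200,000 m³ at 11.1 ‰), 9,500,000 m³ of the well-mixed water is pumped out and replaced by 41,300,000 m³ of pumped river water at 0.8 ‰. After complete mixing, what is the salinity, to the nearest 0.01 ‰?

Remaining after removal: 5,700,000 m³ at 11.1 ‰ (salt = 63,270,000)
After addition: salt = 63,270,000 + 41,300,000×0.8 = 96,310,000; volume = 47,000,000 m³
S = 96,310,000 / 47,000,000 = 2.0491 ‰

2.05 ‰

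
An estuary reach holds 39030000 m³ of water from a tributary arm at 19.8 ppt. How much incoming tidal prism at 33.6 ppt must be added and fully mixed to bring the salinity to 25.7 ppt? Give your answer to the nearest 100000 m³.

Salt balance: 39,030,000×19.8 + V×33.6 = (39,030,000+V)×25.7
772,794,000 + 33.6V = 1,003,071,000 + 25.7V
230,277,000 = 7.9V
V = 29,148,987.34 m³

29100000 m³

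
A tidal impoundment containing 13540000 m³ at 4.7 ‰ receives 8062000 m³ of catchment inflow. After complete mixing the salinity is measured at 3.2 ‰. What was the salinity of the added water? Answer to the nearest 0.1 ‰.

Salt balance: 13,540,000×4.7 + 8,062,000×S = 21,602,000×3.2
63,638,000 + 8,062,000·S = 69,126,400
S = (69,126,400 − 63,638,000) / 8,062,000 = 0.6808 ‰

0.7 ‰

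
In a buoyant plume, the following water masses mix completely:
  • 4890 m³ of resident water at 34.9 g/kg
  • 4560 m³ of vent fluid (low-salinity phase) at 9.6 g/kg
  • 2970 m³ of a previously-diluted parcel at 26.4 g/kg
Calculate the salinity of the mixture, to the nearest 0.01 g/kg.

23.58 g/kg

Mass of salt is conserved:
salt = 4,890×34.9 + 4,560×9.6 + 2,970×26.4 = 170,661 + 43,776 + 78,408 = 292,845
volume = 4,890 + 4,560 + 2,970 = 12,420 m³
S = 292,845 / 12,420 = 23.5785 g/kg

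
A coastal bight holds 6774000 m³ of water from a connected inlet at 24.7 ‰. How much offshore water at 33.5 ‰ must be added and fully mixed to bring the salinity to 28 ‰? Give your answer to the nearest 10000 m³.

Salt balance: 6,774,000×24.7 + V×33.5 = (6,774,000+V)×28
167,317,800 + 33.5V = 189,672,000 + 28V
22,354,200 = 5.5V
V = 4,064,400 m³

4060000 m³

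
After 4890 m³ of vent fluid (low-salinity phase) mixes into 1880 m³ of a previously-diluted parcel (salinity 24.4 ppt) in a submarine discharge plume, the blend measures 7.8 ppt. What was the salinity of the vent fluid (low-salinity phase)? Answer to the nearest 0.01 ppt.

1.42 ppt

Salt balance: 1,880×24.4 + 4,890×S = 6,770×7.8
45,872 + 4,890·S = 52,806
S = (52,806 − 45,872) / 4,890 = 1.418 ppt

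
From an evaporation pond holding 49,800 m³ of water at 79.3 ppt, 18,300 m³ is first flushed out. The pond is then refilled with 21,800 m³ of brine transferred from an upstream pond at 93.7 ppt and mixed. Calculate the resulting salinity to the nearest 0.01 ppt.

85.19 ppt

Remaining after removal: 31,500 m³ at 79.3 ppt (salt = 2,497,950)
After addition: salt = 2,497,950 + 21,800×93.7 = 4,540,610; volume = 53,300 m³
S = 4,540,610 / 53,300 = 85.1897 ppt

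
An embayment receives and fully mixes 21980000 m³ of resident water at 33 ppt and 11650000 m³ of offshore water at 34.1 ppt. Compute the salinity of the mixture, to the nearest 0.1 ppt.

33.4 ppt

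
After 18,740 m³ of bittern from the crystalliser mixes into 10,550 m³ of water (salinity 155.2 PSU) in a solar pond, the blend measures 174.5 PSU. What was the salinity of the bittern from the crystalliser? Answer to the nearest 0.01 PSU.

185.37 PSU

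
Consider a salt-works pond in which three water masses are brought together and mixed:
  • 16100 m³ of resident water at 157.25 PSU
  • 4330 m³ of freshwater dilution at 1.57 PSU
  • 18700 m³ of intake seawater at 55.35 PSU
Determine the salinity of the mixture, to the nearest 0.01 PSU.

Mass of salt is conserved:
salt = 16,100×157.25 + 4,330×1.57 + 18,700×55.35 = 2,531,725 + 6,798.1 + 1,035,045 = 3,573,568.1
volume = 16,100 + 4,330 + 18,700 = 39,130 m³
S = 3,573,568.1 / 39,130 = 91.3255 PSU

91.33 PSU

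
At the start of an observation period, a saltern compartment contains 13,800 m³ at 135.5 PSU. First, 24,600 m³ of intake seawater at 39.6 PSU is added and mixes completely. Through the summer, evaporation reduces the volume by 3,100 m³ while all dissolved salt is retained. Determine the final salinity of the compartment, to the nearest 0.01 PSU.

80.57 PSU

After mixing: salt = 13,800×135.5 + 24,600×39.6 = 2,844,060; volume = 38,400 m³
After evaporation: salt unchanged = 2,844,060; volume = 38,400 − 3,100 = 35,300 m³
S = 2,844,060 / 35,300 = 80.5683 PSU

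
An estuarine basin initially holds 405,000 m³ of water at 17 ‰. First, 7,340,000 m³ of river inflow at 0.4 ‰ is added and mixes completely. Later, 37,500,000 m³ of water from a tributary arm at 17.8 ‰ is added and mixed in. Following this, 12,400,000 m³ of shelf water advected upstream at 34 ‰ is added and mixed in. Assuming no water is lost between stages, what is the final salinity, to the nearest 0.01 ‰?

19.06 ‰

Mass of salt is conserved:
Initial salt = 405,000×17 = 6,885,000
After stage 1: salt = 6,885,000 + 7,340,000×0.4 = 9,821,000; volume = 7,745,000 m³; S = 1.268 ‰
After stage 2: salt = 9,821,000 + 37,500,000×17.8 = 677,321,000; volume = 45,245,000 m³; S = 14.97 ‰
After stage 3: salt = 677,321,000 + 12,400,000×34 = 1,098,921,000; volume = 57,645,000 m³
S = 1,098,921,000 / 57,645,000 = 19.0636 ‰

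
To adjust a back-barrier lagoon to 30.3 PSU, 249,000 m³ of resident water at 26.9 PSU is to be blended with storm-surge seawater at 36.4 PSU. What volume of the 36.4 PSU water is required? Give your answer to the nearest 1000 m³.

139000 m³

Salt balance: 249,000×26.9 + V×36.4 = (249,000+V)×30.3
6,698,100 + 36.4V = 7,544,700 + 30.3V
846,600 = 6.1V
V = 138,786.89 m³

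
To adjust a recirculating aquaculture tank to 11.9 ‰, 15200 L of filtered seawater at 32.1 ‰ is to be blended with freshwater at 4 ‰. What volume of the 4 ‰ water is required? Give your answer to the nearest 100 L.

38900 L

Salt balance: 15,200×32.1 + V×4 = (15,200+V)×11.9
487,920 + 4V = 180,880 + 11.9V
307,040 = 7.9V
V = 38,865.82 L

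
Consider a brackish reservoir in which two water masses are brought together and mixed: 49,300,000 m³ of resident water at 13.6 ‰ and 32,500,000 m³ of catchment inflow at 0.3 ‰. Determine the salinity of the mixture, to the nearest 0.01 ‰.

8.32 ‰

Salt balance:
salt = 49,300,000×13.6 + 32,500,000×0.3 = 670,480,000 + 9,750,000 = 680,230,000
volume = 49,300,000 + 32,500,000 = 81,800,000 m³
S = 680,230,000 / 81,800,000 = 8.3158 ‰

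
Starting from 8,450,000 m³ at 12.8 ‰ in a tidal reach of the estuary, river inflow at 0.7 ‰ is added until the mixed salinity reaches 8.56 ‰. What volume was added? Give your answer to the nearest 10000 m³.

4560000 m³

Salt balance: 8,450,000×12.8 + V×0.7 = (8,450,000+V)×8.56
108,160,000 + 0.7V = 72,332,000 + 8.56V
35,828,000 = 7.86V
V = 4,558,269.72 m³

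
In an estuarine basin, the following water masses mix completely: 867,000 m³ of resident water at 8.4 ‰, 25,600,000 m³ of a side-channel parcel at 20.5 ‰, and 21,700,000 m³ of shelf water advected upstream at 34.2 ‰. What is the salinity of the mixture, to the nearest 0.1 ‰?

Weighted by volume,
salt = 867,000×8.4 + 25,600,000×20.5 + 21,700,000×34.2 = 7,282,800 + 524,800,000 + 742,140,000 = 1,274,222,800
volume = 867,000 + 25,600,000 + 21,700,000 = 48,167,000 m³
S = 1,274,222,800 / 48,167,000 = 26.454 ‰

26.5 ‰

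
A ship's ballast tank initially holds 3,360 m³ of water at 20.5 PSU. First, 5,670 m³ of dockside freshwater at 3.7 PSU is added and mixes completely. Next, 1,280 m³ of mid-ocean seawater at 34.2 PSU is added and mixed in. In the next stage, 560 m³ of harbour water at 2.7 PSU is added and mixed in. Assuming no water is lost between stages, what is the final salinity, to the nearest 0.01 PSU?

12.43 PSU

Salt balance:
Initial salt = 3,360×20.5 = 68,880
After stage 1: salt = 68,880 + 5,670×3.7 = 89,859; volume = 9,030 m³; S = 9.951 PSU
After stage 2: salt = 89,859 + 1,280×34.2 = 133,635; volume = 10,310 m³; S = 12.962 PSU
After stage 3: salt = 133,635 + 560×2.7 = 135,147; volume = 10,870 m³
S = 135,147 / 10,870 = 12.433 PSU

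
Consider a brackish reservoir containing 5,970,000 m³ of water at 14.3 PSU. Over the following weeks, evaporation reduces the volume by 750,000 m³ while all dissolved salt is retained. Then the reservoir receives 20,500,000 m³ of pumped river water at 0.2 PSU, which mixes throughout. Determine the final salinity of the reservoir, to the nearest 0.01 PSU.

After evaporation: salt = 5,970,000×14.3 = 85,371,000; volume = 5,970,000 − 750,000 = 5,220,000 m³
After mixing: salt = 85,371,000 + 20,500,000×0.2 = 89,471,000; volume = 5,220,000 + 20,500,000 = 25,720,000 m³
S = 89,471,000 / 25,720,000 = 3.4787 PSU

3.48 PSU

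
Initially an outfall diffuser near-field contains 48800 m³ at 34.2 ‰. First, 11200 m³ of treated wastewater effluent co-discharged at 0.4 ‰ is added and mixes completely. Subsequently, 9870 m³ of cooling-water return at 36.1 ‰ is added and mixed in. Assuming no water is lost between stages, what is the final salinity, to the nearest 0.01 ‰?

29.05 ‰

Mass of salt is conserved:
Initial salt = 48,800×34.2 = 1,668,960
After stage 1: salt = 1,668,960 + 11,200×0.4 = 1,673,440; volume = 60,000 m³; S = 27.891 ‰
After stage 2: salt = 1,673,440 + 9,870×36.1 = 2,029,747; volume = 69,870 m³
S = 2,029,747 / 69,870 = 29.0503 ‰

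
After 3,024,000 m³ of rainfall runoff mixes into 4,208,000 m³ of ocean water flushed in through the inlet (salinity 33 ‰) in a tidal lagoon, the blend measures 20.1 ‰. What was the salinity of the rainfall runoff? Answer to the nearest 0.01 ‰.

Salt balance: 4,208,000×33 + 3,024,000×S = 7,232,000×20.1
138,864,000 + 3,024,000·S = 145,363,200
S = (145,363,200 − 138,864,000) / 3,024,000 = 2.1492 ‰

2.15 ‰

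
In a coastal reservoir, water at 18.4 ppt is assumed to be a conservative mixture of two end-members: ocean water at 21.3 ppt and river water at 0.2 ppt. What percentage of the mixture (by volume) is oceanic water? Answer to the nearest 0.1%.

86.3%

Let g be the oceanic fraction. Salt balance per unit volume:
g×21.3 + (1−g)×0.2 = 18.4
g = (18.4 − 0.2) / (21.3 − 0.2) = 18.2/21.1 = 0.8626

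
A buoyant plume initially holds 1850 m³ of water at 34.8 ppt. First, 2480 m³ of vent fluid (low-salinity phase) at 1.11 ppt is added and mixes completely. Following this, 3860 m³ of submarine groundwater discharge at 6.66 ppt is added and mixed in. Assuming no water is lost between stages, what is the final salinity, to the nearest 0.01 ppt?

11.34 ppt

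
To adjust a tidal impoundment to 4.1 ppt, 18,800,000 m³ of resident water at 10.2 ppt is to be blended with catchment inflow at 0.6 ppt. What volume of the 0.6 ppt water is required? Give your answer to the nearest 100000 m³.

32800000 m³

Salt balance: 18,800,000×10.2 + V×0.6 = (18,800,000+V)×4.1
191,760,000 + 0.6V = 77,080,000 + 4.1V
114,680,000 = 3.5V
V = 32,765,714.29 m³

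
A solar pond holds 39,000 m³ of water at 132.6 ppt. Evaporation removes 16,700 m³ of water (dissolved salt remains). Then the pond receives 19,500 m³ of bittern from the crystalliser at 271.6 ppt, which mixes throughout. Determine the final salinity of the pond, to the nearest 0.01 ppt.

250.42 ppt

After evaporation: salt = 39,000×132.6 = 5,171,400; volume = 39,000 − 16,700 = 22,300 m³
After mixing: salt = 5,171,400 + 19,500×271.6 = 10,467,600; volume = 22,300 + 19,500 = 41,800 m³
S = 10,467,600 / 41,800 = 250.4211 ppt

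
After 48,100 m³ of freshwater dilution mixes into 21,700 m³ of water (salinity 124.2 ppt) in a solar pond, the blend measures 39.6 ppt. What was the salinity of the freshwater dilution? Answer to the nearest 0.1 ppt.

1.4 ppt

Salt balance: 21,700×124.2 + 48,100×S = 69,800×39.6
2,695,140 + 48,100·S = 2,764,080
S = (2,764,080 − 2,695,140) / 48,100 = 1.4333 ppt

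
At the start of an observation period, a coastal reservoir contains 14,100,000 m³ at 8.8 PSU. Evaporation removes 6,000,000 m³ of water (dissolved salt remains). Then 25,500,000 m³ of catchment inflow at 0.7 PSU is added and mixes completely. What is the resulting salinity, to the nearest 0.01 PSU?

After evaporation: salt = 14,100,000×8.8 = 124,080,000; volume = 14,100,000 − 6,000,000 = 8,100,000 m³
After mixing: salt = 124,080,000 + 25,500,000×0.7 = 141,930,000; volume = 8,100,000 + 25,500,000 = 33,600,000 m³
S = 141,930,000 / 33,600,000 = 4.2241 PSU

4.22 PSU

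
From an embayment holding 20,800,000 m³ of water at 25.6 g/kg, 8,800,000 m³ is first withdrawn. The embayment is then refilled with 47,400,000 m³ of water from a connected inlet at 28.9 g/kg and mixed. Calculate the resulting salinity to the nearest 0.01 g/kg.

Remaining after removal: 12,000,000 m³ at 25.6 g/kg (salt = 307,200,000)
After addition: salt = 307,200,000 + 47,400,000×28.9 = 1,677,060,000; volume = 59,400,000 m³
S = 1,677,060,000 / 59,400,000 = 28.2333 g/kg

28.23 g/kg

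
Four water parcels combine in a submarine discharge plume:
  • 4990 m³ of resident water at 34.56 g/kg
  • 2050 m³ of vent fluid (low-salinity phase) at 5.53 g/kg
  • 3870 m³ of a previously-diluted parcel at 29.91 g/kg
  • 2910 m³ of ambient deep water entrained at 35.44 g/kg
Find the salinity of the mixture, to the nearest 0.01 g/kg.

29.14 g/kg

Mass of salt is conserved:
salt = 4,990×34.56 + 2,050×5.53 + 3,870×29.91 + 2,910×35.44 = 172,454.4 + 11,336.5 + 115,751.7 + 103,130.4 = 402,673
volume = 4,990 + 2,050 + 3,870 + 2,910 = 13,820 m³
S = 402,673 / 13,820 = 29.137 g/kg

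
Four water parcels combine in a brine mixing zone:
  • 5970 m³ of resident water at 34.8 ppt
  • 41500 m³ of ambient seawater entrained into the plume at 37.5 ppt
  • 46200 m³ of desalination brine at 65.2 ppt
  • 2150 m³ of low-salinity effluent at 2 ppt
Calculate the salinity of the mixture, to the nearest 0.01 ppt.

49.89 ppt

Salt balance:
salt = 5,970×34.8 + 41,500×37.5 + 46,200×65.2 + 2,150×2 = 207,756 + 1,556,250 + 3,012,240 + 4,300 = 4,780,546
volume = 5,970 + 41,500 + 46,200 + 2,150 = 95,820 m³
S = 4,780,546 / 95,820 = 49.8909 ppt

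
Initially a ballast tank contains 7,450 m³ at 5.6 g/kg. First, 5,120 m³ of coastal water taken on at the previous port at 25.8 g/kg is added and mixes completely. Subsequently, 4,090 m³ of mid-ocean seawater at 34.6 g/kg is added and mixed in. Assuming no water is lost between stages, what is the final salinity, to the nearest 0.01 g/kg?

18.93 g/kg

Total salt / total volume:
Initial salt = 7,450×5.6 = 41,720
After stage 1: salt = 41,720 + 5,120×25.8 = 173,816; volume = 12,570 m³; S = 13.828 g/kg
After stage 2: salt = 173,816 + 4,090×34.6 = 315,330; volume = 16,660 m³
S = 315,330 / 16,660 = 18.9274 g/kg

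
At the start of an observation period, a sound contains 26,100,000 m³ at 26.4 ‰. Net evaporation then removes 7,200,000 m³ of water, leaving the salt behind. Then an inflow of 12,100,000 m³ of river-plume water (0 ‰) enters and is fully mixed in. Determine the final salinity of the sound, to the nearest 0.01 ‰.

22.23 ‰

After evaporation: salt = 26,100,000×26.4 = 689,040,000; volume = 26,100,000 − 7,200,000 = 18,900,000 m³
After mixing: salt = 689,040,000 + 12,100,000×0 = 689,040,000; volume = 18,900,000 + 12,100,000 = 31,000,000 m³
S = 689,040,000 / 31,000,000 = 22.2271 ‰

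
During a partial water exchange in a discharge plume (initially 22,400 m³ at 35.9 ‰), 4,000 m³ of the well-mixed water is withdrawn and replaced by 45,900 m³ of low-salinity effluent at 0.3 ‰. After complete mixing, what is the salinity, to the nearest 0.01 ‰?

Remaining after removal: 18,400 m³ at 35.9 ‰ (salt = 660,560)
After addition: salt = 660,560 + 45,900×0.3 = 674,330; volume = 64,300 m³
S = 674,330 / 64,300 = 10.4872 ‰

10.49 ‰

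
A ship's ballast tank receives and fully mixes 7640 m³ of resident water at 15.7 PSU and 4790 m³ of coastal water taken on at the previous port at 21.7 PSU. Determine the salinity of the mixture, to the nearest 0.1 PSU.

Salt balance:
salt = 7,640×15.7 + 4,790×21.7 = 119,948 + 103,943 = 223,891
volume = 7,640 + 4,790 = 12,430 m³
S = 223,891 / 12,430 = 18.012 PSU

18.0 PSU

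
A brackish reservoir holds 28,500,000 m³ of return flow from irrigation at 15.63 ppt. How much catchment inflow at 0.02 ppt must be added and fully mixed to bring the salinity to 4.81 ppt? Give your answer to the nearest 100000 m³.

64400000 m³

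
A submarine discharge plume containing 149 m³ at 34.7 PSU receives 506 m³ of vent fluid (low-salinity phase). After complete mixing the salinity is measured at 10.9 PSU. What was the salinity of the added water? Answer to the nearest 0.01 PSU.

Salt balance: 149×34.7 + 506×S = 655×10.9
5,170.3 + 506·S = 7,139.5
S = (7,139.5 − 5,170.3) / 506 = 3.8917 PSU

3.89 PSU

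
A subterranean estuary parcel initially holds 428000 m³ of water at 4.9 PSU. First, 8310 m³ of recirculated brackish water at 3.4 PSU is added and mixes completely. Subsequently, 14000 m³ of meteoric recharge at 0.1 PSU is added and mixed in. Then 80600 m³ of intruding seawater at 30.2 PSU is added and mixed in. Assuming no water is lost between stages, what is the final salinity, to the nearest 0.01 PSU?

Conserving salt mass:
Initial salt = 428,000×4.9 = 2,097,200
After stage 1: salt = 2,097,200 + 8,310×3.4 = 2,125,454; volume = 436,310 m³; S = 4.871 PSU
After stage 2: salt = 2,125,454 + 14,000×0.1 = 2,126,854; volume = 450,310 m³; S = 4.723 PSU
After stage 3: salt = 2,126,854 + 80,600×30.2 = 4,560,974; volume = 530,910 m³
S = 4,560,974 / 530,910 = 8.5909 PSU

8.59 PSU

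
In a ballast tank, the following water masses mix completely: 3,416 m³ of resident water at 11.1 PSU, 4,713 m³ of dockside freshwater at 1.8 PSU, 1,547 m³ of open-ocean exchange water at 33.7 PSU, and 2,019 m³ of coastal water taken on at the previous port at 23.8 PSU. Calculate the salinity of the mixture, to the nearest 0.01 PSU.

12.53 PSU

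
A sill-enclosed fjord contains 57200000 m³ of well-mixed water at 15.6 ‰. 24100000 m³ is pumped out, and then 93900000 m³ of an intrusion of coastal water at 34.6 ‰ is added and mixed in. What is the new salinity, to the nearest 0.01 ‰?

29.65 ‰

Remaining after removal: 33,100,000 m³ at 15.6 ‰ (salt = 516,360,000)
After addition: salt = 516,360,000 + 93,900,000×34.6 = 3,765,300,000; volume = 127,000,000 m³
S = 3,765,300,000 / 127,000,000 = 29.648 ‰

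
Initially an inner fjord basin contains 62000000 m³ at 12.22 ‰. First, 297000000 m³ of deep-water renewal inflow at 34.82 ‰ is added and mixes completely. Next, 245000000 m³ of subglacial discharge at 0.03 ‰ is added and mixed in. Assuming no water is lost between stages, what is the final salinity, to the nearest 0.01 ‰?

18.39 ‰

By conservation of dissolved salt,
Initial salt = 62,000,000×12.22 = 757,640,000
After stage 1: salt = 757,640,000 + 297,000,000×34.82 = 11,099,180,000; volume = 359,000,000 m³; S = 30.917 ‰
After stage 2: salt = 11,099,180,000 + 245,000,000×0.03 = 11,106,530,000; volume = 604,000,000 m³
S = 11,106,530,000 / 604,000,000 = 18.3883 ‰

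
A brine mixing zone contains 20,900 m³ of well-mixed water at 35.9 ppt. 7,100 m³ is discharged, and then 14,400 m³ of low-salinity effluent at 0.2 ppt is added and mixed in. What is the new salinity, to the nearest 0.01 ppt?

17.67 ppt

Remaining after removal: 13,800 m³ at 35.9 ppt (salt = 495,420)
After addition: salt = 495,420 + 14,400×0.2 = 498,300; volume = 28,200 m³
S = 498,300 / 28,200 = 17.6702 ppt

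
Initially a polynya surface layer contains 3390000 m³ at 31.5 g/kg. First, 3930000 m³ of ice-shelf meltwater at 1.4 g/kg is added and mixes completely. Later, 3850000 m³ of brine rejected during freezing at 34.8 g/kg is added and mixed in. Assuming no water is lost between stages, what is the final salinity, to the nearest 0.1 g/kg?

By conservation of dissolved salt,
Initial salt = 3,390,000×31.5 = 106,785,000
After stage 1: salt = 106,785,000 + 3,930,000×1.4 = 112,287,000; volume = 7,320,000 m³; S = 15.34 g/kg
After stage 2: salt = 112,287,000 + 3,850,000×34.8 = 246,267,000; volume = 11,170,000 m³
S = 246,267,000 / 11,170,000 = 22.0472 g/kg

22.0 g/kg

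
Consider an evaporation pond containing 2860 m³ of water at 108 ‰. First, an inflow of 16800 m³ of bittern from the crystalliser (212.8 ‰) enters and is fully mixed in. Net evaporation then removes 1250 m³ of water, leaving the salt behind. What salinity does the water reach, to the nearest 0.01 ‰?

After mixing: salt = 2,860×108 + 16,800×212.8 = 3,883,920; volume = 19,660 m³
After evaporation: salt unchanged = 3,883,920; volume = 19,660 − 1,250 = 18,410 m³
S = 3,883,920 / 18,410 = 210.968 ‰

210.97 ‰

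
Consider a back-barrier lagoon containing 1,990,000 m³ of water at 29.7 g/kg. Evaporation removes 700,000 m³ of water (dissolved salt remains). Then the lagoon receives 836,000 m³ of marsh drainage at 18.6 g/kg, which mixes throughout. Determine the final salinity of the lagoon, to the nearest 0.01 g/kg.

After evaporation: salt = 1,990,000×29.7 = 59,103,000; volume = 1,990,000 − 700,000 = 1,290,000 m³
After mixing: salt = 59,103,000 + 836,000×18.6 = 74,652,600; volume = 1,290,000 + 836,000 = 2,126,000 m³
S = 74,652,600 / 2,126,000 = 35.1141 g/kg

35.11 g/kg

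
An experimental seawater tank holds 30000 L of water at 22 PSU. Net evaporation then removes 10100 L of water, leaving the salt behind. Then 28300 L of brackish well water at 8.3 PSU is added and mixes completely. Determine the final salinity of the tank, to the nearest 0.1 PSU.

After evaporation: salt = 30,000×22 = 660,000; volume = 30,000 − 10,100 = 19,900 L
After mixing: salt = 660,000 + 28,300×8.3 = 894,890; volume = 19,900 + 28,300 = 48,200 L
S = 894,890 / 48,200 = 18.5662 PSU

18.6 PSU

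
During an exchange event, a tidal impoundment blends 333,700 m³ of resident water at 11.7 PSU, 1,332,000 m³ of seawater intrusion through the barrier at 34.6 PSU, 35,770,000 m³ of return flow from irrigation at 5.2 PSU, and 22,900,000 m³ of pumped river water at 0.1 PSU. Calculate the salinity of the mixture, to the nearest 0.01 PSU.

Salt balance:
salt = 333,700×11.7 + 1,332,000×34.6 + 35,770,000×5.2 + 22,900,000×0.1 = 3,904,290 + 46,087,200 + 186,004,000 + 2,290,000 = 238,285,490
volume = 333,700 + 1,332,000 + 35,770,000 + 22,900,000 = 60,335,700 m³
S = 238,285,490 / 60,335,700 = 3.9493 PSU

3.95 PSU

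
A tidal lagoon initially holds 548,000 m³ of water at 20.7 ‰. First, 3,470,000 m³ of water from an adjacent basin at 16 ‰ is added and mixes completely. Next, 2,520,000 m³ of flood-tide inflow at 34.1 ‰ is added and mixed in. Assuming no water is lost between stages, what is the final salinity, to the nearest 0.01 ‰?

23.37 ‰

By conservation of dissolved salt,
Initial salt = 548,000×20.7 = 11,343,600
After stage 1: salt = 11,343,600 + 3,470,000×16 = 66,863,600; volume = 4,018,000 m³; S = 16.641 ‰
After stage 2: salt = 66,863,600 + 2,520,000×34.1 = 152,795,600; volume = 6,538,000 m³
S = 152,795,600 / 6,538,000 = 23.3704 ‰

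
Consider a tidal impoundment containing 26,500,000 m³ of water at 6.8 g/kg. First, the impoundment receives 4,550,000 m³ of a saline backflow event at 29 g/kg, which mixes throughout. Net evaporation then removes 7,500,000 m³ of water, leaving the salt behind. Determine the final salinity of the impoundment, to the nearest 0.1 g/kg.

13.3 g/kg

After mixing: salt = 26,500,000×6.8 + 4,550,000×29 = 312,150,000; volume = 31,050,000 m³
After evaporation: salt unchanged = 312,150,000; volume = 31,050,000 − 7,500,000 = 23,550,000 m³
S = 312,150,000 / 23,550,000 = 13.2548 g/kg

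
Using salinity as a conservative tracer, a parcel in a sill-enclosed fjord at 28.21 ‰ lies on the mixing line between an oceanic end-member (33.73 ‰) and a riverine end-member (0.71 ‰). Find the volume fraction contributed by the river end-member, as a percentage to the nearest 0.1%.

16.7%

Let f be the freshwater fraction. Salt balance per unit volume:
f×0.71 + (1−f)×33.73 = 28.21
f = (33.73 − 28.21) / (33.73 − 0.71) = 5.52/33.02 = 0.1672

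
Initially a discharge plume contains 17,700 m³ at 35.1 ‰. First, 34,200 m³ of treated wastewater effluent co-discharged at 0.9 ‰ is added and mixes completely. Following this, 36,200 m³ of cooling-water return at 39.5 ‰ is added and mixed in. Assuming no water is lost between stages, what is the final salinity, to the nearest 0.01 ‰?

Conserving salt mass:
Initial salt = 17,700×35.1 = 621,270
After stage 1: salt = 621,270 + 34,200×0.9 = 652,050; volume = 51,900 m³; S = 12.564 ‰
After stage 2: salt = 652,050 + 36,200×39.5 = 2,081,950; volume = 88,100 m³
S = 2,081,950 / 88,100 = 23.6317 ‰

23.63 ‰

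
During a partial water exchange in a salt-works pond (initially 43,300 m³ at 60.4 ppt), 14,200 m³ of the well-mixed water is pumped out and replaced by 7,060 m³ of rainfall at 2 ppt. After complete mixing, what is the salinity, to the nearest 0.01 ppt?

49.00 ppt

Remaining after removal: 29,100 m³ at 60.4 ppt (salt = 1,757,640)
After addition: salt = 1,757,640 + 7,060×2 = 1,771,760; volume = 36,160 m³
S = 1,771,760 / 36,160 = 48.9978 ppt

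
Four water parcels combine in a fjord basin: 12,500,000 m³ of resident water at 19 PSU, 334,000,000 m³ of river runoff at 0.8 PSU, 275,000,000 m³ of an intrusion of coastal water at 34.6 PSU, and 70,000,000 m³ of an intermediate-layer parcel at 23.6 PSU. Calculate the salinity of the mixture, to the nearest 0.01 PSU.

Conserving salt mass:
salt = 12,500,000×19 + 334,000,000×0.8 + 275,000,000×34.6 + 70,000,000×23.6 = 237,500,000 + 267,200,000 + 9,515,000,000 + 1,652,000,000 = 11,671,700,000
volume = 12,500,000 + 334,000,000 + 275,000,000 + 70,000,000 = 691,500,000 m³
S = 11,671,700,000 / 691,500,000 = 16.8788 PSU

16.88 PSU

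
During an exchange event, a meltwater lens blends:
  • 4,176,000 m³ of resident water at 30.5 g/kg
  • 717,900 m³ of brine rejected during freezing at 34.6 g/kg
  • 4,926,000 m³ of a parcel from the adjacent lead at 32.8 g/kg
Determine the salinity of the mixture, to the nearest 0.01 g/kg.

31.95 g/kg

Total salt / total volume:
salt = 4,176,000×30.5 + 717,900×34.6 + 4,926,000×32.8 = 127,368,000 + 24,839,340 + 161,572,800 = 313,780,140
volume = 4,176,000 + 717,900 + 4,926,000 = 9,819,900 m³
S = 313,780,140 / 9,819,900 = 31.9535 g/kg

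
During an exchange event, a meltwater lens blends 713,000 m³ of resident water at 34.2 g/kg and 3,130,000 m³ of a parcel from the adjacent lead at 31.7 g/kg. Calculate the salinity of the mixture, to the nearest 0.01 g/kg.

32.16 g/kg

Conserving salt mass:
salt = 713,000×34.2 + 3,130,000×31.7 = 24,384,600 + 99,221,000 = 123,605,600
volume = 713,000 + 3,130,000 = 3,843,000 m³
S = 123,605,600 / 3,843,000 = 32.1638 g/kg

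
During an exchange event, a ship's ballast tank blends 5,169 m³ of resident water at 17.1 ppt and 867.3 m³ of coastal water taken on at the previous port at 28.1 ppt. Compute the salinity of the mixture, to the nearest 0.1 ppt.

18.7 ppt

Weighted by volume,
salt = 5,169×17.1 + 867.3×28.1 = 88,389.9 + 24,371.13 = 112,761.03
volume = 5,169 + 867.3 = 6,036.3 m³
S = 112,761.03 / 6,036.3 = 18.68 ppt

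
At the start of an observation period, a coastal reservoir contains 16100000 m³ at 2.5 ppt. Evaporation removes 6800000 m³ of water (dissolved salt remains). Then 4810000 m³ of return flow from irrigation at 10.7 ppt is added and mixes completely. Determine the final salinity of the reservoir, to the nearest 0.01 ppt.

6.50 ppt

After evaporation: salt = 16,100,000×2.5 = 40,250,000; volume = 16,100,000 − 6,800,000 = 9,300,000 m³
After mixing: salt = 40,250,000 + 4,810,000×10.7 = 91,717,000; volume = 9,300,000 + 4,810,000 = 14,110,000 m³
S = 91,717,000 / 14,110,000 = 6.5001 ppt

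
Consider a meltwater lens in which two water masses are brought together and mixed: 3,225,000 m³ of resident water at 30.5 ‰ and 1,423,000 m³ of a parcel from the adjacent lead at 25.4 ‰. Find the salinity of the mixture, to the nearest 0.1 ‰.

Salt balance:
salt = 3,225,000×30.5 + 1,423,000×25.4 = 98,362,500 + 36,144,200 = 134,506,700
volume = 3,225,000 + 1,423,000 = 4,648,000 m³
S = 134,506,700 / 4,648,000 = 28.939 ‰

28.9 ‰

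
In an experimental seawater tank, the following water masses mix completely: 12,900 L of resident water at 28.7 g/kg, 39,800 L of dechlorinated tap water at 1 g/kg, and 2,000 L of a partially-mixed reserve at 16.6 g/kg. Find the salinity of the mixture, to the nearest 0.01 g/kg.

8.10 g/kg

Salt balance:
salt = 12,900×28.7 + 39,800×1 + 2,000×16.6 = 370,230 + 39,800 + 33,200 = 443,230
volume = 12,900 + 39,800 + 2,000 = 54,700 L
S = 443,230 / 54,700 = 8.1029 g/kg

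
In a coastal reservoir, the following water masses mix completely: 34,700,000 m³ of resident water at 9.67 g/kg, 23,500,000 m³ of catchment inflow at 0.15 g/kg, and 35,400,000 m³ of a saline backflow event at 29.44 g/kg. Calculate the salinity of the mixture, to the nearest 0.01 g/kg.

Salt balance:
salt = 34,700,000×9.67 + 23,500,000×0.15 + 35,400,000×29.44 = 335,549,000 + 3,525,000 + 1,042,176,000 = 1,381,250,000
volume = 34,700,000 + 23,500,000 + 35,400,000 = 93,600,000 m³
S = 1,381,250,000 / 93,600,000 = 14.7569 g/kg

14.76 g/kg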